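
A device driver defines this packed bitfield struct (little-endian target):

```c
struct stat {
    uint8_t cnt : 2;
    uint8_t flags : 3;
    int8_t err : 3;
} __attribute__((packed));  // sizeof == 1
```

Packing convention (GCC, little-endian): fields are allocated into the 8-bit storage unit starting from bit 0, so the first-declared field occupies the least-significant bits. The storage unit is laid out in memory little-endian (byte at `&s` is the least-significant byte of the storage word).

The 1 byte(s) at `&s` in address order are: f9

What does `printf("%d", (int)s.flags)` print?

[0]=0xf9 (little-endian) → word 0xf9
cnt [0+:2] = (word>>0) & 0x3 = 1
flags [2+:3] = (word>>2) & 0x7 = 6  ←
err [5+:3] = (word>>5) & 0x7 = 7

6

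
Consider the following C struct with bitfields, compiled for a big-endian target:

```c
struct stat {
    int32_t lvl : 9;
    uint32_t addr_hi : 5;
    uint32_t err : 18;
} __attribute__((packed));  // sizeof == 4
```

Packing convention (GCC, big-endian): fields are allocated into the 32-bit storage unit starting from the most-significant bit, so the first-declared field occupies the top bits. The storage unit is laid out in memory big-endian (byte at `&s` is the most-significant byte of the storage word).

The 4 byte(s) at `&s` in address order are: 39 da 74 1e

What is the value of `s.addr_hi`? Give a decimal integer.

[0]=0x39 [1]=0xda [2]=0x74 [3]=0x1e (big-endian) → word 0x39da741e
lvl [23+:9] = (word>>23) & 0x1ff = 115
addr_hi [18+:5] = (word>>18) & 0x1f = 22  ←
err [0+:18] = (word>>0) & 0x3ffff = 160798

22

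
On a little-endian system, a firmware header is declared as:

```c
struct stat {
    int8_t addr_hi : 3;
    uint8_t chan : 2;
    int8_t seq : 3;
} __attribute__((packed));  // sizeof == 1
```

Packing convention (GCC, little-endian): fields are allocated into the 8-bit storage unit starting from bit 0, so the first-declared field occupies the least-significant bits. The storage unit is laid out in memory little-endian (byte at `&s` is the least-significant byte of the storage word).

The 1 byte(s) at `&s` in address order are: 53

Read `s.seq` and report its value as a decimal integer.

[0]=0x53 (little-endian) → word 0x53
addr_hi:3 @ bit 0 → (0x53>>0)&0x7 = 0x3
chan:2 @ bit 3 → (0x53>>3)&0x3 = 0x2
seq:3 @ bit 5 → (0x53>>5)&0x7 = 0x2  ←
seq signed 3b, MSB=0: value = 2

2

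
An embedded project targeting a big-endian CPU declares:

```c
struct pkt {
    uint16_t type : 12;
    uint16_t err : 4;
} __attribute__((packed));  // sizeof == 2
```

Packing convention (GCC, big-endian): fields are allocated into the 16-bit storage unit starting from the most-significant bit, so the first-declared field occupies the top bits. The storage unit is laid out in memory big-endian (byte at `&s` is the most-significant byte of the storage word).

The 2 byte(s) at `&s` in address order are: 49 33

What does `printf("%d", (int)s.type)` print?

1171

[0]=0x49 [1]=0x33 (big-endian) → word 0x4933
type:12 @ bit 4 → (0x4933>>4)&0xfff = 0x493  ←
err:4 @ bit 0 → (0x4933>>0)&0xf = 0x3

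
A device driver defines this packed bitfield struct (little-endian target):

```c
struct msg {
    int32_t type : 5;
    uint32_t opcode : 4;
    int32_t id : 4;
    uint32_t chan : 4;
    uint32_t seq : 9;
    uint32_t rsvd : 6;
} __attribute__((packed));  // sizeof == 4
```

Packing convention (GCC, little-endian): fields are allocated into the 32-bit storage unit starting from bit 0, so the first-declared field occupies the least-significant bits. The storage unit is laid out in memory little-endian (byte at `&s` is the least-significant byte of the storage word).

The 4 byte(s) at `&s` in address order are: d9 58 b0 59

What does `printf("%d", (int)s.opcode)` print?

[0]=0xd9 [1]=0x58 [2]=0xb0 [3]=0x59 (little-endian) → word 0x59b058d9
type [0+:5] = (word>>0) & 0x1f = 25
opcode [5+:4] = (word>>5) & 0xf = 6  ←
id [9+:4] = (word>>9) & 0xf = 12
chan [13+:4] = (word>>13) & 0xf = 2
seq [17+:9] = (word>>17) & 0x1ff = 216
rsvd [26+:6] = (word>>26) & 0x3f = 22

6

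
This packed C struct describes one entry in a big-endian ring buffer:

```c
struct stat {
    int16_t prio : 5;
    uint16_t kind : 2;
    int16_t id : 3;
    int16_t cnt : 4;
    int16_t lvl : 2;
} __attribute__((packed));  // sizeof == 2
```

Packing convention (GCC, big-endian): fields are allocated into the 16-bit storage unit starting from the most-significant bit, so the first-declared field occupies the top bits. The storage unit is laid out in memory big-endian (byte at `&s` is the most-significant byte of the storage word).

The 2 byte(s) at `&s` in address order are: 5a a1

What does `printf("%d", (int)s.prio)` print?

11

[0]=0x5a [1]=0xa1 (big-endian) → word 0x5aa1
prio:5 @ bit 11 → (0x5aa1>>11)&0x1f = 0xb  ←
kind:2 @ bit 9 → (0x5aa1>>9)&0x3 = 0x1
id:3 @ bit 6 → (0x5aa1>>6)&0x7 = 0x2
cnt:4 @ bit 2 → (0x5aa1>>2)&0xf = 0x8
lvl:2 @ bit 0 → (0x5aa1>>0)&0x3 = 0x1
prio signed 5b, MSB=0: value = 11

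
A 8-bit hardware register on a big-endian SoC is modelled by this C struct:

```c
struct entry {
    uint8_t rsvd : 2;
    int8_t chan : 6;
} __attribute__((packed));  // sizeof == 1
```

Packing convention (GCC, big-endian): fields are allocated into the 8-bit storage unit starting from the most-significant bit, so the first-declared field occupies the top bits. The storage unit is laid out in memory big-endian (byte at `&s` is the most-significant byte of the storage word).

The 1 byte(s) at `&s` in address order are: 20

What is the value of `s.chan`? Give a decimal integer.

[0]=0x20 (big-endian) → word 0x20
rsvd [6+:2] = (word>>6) & 0x3 = 0
chan [0+:6] = (word>>0) & 0x3f = 32  ←
chan signed 6b, MSB=1: 32 - 64 = -32

-32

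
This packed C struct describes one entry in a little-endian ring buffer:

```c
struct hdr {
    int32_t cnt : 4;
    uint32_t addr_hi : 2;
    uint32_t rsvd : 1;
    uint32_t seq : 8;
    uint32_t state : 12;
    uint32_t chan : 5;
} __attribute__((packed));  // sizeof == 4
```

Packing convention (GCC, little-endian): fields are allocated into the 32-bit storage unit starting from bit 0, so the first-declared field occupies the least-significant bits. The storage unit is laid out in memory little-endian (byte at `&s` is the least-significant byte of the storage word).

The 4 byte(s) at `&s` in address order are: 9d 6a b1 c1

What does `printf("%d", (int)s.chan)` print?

24

[0]=0x9d [1]=0x6a [2]=0xb1 [3]=0xc1 (little-endian) → word 0xc1b16a9d
cnt [0+:4] = (word>>0) & 0xf = 13
addr_hi [4+:2] = (word>>4) & 0x3 = 1
rsvd [6+:1] = (word>>6) & 0x1 = 0
seq [7+:8] = (word>>7) & 0xff = 213
state [15+:12] = (word>>15) & 0xfff = 866
chan [27+:5] = (word>>27) & 0x1f = 24  ←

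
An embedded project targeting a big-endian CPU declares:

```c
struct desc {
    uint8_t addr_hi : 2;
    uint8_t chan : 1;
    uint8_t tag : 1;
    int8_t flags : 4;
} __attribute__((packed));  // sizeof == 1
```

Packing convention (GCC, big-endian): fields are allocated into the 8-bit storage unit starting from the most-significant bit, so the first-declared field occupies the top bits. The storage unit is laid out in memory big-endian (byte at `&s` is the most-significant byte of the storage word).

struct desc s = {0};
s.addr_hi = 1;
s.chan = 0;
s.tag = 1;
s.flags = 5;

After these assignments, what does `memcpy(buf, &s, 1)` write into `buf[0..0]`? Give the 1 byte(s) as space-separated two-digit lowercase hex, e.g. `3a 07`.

[6+:2] addr_hi=1 & 0x3 = 0x1; word=0x40
[5+:1] chan=0 & 0x1 = 0x0; word=0x40
[4+:1] tag=1 & 0x1 = 0x1; word=0x50
[0+:4] flags=5 & 0xf = 0x5; word=0x55
word = 0x55 → big-endian bytes:
  [0]=0x55

55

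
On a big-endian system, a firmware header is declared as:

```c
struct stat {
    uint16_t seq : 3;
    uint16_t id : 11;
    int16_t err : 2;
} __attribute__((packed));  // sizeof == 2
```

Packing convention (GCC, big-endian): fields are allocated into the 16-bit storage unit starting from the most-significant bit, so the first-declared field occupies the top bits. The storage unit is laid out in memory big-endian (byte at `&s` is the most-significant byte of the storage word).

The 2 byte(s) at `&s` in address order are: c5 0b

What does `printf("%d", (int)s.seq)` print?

6

[0]=0xc5 [1]=0x0b (big-endian) → word 0xc50b
seq [13+:3] = (word>>13) & 0x7 = 6  ←
id [2+:11] = (word>>2) & 0x7ff = 322
err [0+:2] = (word>>0) & 0x3 = 3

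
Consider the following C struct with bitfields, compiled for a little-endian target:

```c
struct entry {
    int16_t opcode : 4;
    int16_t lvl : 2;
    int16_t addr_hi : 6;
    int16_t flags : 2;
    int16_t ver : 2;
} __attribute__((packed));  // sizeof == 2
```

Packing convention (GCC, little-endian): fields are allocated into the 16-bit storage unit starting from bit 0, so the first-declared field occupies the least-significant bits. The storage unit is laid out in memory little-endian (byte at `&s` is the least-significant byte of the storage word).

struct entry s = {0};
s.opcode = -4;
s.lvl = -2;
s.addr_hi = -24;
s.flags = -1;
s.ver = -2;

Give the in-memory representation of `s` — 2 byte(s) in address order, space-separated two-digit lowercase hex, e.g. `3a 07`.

2c ba

[0+:4] opcode=-4 & 0xf = 0xc; word=0x000c
[4+:2] lvl=-2 & 0x3 = 0x2; word=0x002c
[6+:6] addr_hi=-24 & 0x3f = 0x28; word=0x0a2c
[12+:2] flags=-1 & 0x3 = 0x3; word=0x3a2c
[14+:2] ver=-2 & 0x3 = 0x2; word=0xba2c
word = 0xba2c → little-endian bytes:
  [0]=0x2c  [1]=0xba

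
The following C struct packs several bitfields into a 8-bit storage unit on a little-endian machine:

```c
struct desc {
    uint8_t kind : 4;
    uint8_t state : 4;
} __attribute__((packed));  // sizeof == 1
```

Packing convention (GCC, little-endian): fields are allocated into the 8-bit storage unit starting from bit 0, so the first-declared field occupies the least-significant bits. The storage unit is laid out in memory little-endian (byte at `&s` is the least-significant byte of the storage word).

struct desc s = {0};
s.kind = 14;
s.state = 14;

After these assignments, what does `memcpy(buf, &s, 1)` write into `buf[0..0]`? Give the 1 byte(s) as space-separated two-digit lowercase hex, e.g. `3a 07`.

ee

kind:4 = 14 → 0xe << 0 → word 0x0e
state:4 = 14 → 0xe << 4 → word 0xee
word = 0xee → little-endian bytes:
  [0]=0xee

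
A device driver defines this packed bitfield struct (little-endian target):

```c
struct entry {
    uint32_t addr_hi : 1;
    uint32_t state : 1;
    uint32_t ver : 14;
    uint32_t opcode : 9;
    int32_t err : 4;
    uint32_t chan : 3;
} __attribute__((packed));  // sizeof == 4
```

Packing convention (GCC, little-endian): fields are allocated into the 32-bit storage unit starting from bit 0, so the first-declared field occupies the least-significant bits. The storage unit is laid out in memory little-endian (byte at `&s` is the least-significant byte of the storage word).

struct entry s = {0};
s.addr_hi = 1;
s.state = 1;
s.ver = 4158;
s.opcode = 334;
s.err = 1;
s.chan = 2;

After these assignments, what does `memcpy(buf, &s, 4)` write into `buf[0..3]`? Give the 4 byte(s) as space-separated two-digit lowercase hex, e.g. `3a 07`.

fb 40 4e 43

addr_hi (1b) val=1 bits=0x1 at bit 0: 0x00000001
state (1b) val=1 bits=0x1 at bit 1: 0x00000003
ver (14b) val=4158 bits=0x103e at bit 2: 0x000040fb
opcode (9b) val=334 bits=0x14e at bit 16: 0x014e40fb
err (4b) val=1 bits=0x1 at bit 25: 0x034e40fb
chan (3b) val=2 bits=0x2 at bit 29: 0x434e40fb
word = 0x434e40fb → little-endian bytes:
  [0]=0xfb  [1]=0x40  [2]=0x4e  [3]=0x43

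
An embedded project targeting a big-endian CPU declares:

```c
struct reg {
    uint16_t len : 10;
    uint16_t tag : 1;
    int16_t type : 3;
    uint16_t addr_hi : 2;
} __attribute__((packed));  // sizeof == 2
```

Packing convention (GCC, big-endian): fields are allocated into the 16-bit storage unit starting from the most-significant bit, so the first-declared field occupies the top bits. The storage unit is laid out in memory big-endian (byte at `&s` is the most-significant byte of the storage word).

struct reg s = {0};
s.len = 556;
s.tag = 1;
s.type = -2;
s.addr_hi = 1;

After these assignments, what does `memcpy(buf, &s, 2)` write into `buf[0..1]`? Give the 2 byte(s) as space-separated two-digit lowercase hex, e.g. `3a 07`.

[6+:10] len=556 & 0x3ff = 0x22c; word=0x8b00
[5+:1] tag=1 & 0x1 = 0x1; word=0x8b20
[2+:3] type=-2 & 0x7 = 0x6; word=0x8b38
[0+:2] addr_hi=1 & 0x3 = 0x1; word=0x8b39
word = 0x8b39 → big-endian bytes:
  [0]=0x8b  [1]=0x39

8b 39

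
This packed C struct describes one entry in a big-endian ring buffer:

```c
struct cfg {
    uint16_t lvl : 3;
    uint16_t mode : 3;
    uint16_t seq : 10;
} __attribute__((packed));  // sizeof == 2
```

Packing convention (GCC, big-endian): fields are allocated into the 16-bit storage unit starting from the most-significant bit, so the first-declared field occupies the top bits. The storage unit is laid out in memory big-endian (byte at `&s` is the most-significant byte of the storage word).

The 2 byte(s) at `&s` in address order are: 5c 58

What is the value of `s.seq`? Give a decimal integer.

88

[0]=0x5c [1]=0x58 (big-endian) → word 0x5c58
lvl [13+:3] = (word>>13) & 0x7 = 2
mode [10+:3] = (word>>10) & 0x7 = 7
seq [0+:10] = (word>>0) & 0x3ff = 88  ←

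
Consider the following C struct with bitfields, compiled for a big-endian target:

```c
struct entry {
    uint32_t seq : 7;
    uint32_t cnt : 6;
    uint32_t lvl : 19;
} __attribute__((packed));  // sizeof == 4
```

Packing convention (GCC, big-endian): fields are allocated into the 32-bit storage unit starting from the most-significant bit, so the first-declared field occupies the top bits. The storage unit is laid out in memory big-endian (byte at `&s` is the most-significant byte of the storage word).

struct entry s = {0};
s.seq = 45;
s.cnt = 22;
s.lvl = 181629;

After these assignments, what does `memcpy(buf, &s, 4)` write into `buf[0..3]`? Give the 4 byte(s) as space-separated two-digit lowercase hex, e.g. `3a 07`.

[25+:7] seq=45 & 0x7f = 0x2d; word=0x5a000000
[19+:6] cnt=22 & 0x3f = 0x16; word=0x5ab00000
[0+:19] lvl=181629 & 0x7ffff = 0x2c57d; word=0x5ab2c57d
word = 0x5ab2c57d → big-endian bytes:
  [0]=0x5a  [1]=0xb2  [2]=0xc5  [3]=0x7d

5a b2 c5 7d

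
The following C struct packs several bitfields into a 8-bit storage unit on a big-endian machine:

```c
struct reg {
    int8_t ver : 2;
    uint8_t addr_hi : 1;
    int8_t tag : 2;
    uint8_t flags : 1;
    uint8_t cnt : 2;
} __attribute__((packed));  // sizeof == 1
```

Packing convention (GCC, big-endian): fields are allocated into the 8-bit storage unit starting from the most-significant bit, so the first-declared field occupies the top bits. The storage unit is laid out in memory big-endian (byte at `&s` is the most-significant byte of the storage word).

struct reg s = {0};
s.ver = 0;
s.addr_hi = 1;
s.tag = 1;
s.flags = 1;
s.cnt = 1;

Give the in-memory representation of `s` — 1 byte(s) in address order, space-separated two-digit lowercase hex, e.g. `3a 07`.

ver (2b) val=0 bits=0x0 at bit 6: 0x00
addr_hi (1b) val=1 bits=0x1 at bit 5: 0x20
tag (2b) val=1 bits=0x1 at bit 3: 0x28
flags (1b) val=1 bits=0x1 at bit 2: 0x2c
cnt (2b) val=1 bits=0x1 at bit 0: 0x2d
word = 0x2d → big-endian bytes:
  [0]=0x2d

2d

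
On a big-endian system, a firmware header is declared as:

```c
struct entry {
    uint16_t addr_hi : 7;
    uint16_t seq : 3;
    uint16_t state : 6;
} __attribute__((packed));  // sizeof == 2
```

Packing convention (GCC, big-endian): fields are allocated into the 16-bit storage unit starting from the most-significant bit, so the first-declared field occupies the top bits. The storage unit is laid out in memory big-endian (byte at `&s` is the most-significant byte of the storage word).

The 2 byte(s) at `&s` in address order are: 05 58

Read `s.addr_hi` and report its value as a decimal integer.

2

[0]=0x05 [1]=0x58 (big-endian) → word 0x0558
addr_hi [9+:7] = (word>>9) & 0x7f = 2  ←
seq [6+:3] = (word>>6) & 0x7 = 5
state [0+:6] = (word>>0) & 0x3f = 24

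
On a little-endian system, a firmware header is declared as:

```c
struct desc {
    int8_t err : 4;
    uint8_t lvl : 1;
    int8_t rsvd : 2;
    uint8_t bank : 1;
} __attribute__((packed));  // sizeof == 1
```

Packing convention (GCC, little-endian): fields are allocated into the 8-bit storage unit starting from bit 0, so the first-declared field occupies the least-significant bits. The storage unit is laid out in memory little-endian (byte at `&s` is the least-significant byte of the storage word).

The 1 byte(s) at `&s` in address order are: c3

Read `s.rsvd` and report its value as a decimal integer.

[0]=0xc3 (little-endian) → word 0xc3
err [0+:4] = (word>>0) & 0xf = 3
lvl [4+:1] = (word>>4) & 0x1 = 0
rsvd [5+:2] = (word>>5) & 0x3 = 2  ←
bank [7+:1] = (word>>7) & 0x1 = 1
rsvd signed 2b, MSB=1: 2 - 4 = -2

-2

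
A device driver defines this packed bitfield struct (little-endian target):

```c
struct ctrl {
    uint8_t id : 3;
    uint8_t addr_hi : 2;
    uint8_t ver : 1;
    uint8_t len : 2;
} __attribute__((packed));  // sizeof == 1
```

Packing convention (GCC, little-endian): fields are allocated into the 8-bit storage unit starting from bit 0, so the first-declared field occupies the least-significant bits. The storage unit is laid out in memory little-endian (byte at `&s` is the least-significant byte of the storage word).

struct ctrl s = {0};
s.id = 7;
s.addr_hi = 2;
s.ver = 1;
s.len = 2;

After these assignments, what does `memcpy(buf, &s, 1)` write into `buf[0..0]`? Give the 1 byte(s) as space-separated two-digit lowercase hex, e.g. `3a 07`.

b7

[0+:3] id=7 & 0x7 = 0x7; word=0x07
[3+:2] addr_hi=2 & 0x3 = 0x2; word=0x17
[5+:1] ver=1 & 0x1 = 0x1; word=0x37
[6+:2] len=2 & 0x3 = 0x2; word=0xb7
word = 0xb7 → little-endian bytes:
  [0]=0xb7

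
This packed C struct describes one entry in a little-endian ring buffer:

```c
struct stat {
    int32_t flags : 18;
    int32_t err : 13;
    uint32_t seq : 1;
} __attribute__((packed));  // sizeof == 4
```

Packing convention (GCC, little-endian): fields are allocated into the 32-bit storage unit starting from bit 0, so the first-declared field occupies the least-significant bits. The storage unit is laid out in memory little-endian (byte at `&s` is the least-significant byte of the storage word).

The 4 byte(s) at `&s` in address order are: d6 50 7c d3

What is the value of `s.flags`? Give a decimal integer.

[0]=0xd6 [1]=0x50 [2]=0x7c [3]=0xd3 (little-endian) → word 0xd37c50d6
flags:18 @ bit 0 → (0xd37c50d6>>0)&0x3ffff = 0x50d6  ←
err:13 @ bit 18 → (0xd37c50d6>>18)&0x1fff = 0x14df
seq:1 @ bit 31 → (0xd37c50d6>>31)&0x1 = 0x1
flags signed 18b, MSB=0: value = 20694

20694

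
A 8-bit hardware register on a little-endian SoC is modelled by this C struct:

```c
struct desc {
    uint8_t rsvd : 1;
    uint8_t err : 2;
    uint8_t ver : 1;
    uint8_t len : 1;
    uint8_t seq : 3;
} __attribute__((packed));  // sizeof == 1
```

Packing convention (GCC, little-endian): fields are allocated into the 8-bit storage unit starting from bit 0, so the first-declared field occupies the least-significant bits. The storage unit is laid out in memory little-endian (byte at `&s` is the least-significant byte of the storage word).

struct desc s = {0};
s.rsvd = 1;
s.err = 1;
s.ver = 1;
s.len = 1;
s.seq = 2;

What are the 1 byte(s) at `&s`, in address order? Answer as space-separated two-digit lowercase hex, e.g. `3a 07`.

rsvd:1 = 1 → 0x1 << 0 → word 0x01
err:2 = 1 → 0x1 << 1 → word 0x03
ver:1 = 1 → 0x1 << 3 → word 0x0b
len:1 = 1 → 0x1 << 4 → word 0x1b
seq:3 = 2 → 0x2 << 5 → word 0x5b
word = 0x5b → little-endian bytes:
  [0]=0x5b

5b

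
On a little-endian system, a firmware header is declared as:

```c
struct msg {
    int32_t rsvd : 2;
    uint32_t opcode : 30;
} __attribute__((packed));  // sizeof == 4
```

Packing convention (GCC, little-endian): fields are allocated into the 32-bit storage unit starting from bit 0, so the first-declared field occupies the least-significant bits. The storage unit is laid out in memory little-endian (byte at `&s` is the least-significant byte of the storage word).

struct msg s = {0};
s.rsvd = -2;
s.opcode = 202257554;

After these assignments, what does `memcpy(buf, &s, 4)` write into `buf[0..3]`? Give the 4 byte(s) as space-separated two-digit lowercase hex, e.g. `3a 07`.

4a d2 38 30

rsvd (2b) val=-2 bits=0x2 at bit 0: 0x00000002
opcode (30b) val=202257554 bits=0xc0e3492 at bit 2: 0x3038d24a
word = 0x3038d24a → little-endian bytes:
  [0]=0x4a  [1]=0xd2  [2]=0x38  [3]=0x30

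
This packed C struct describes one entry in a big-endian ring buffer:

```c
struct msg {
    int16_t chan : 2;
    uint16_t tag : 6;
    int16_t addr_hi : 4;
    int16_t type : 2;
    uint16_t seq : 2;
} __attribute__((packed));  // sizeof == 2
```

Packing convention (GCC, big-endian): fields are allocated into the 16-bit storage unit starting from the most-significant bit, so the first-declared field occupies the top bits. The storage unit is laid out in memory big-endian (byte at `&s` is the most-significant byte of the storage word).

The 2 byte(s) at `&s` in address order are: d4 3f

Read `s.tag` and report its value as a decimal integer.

20

[0]=0xd4 [1]=0x3f (big-endian) → word 0xd43f
chan:2 @ bit 14 → (0xd43f>>14)&0x3 = 0x3
tag:6 @ bit 8 → (0xd43f>>8)&0x3f = 0x14  ←
addr_hi:4 @ bit 4 → (0xd43f>>4)&0xf = 0x3
type:2 @ bit 2 → (0xd43f>>2)&0x3 = 0x3
seq:2 @ bit 0 → (0xd43f>>0)&0x3 = 0x3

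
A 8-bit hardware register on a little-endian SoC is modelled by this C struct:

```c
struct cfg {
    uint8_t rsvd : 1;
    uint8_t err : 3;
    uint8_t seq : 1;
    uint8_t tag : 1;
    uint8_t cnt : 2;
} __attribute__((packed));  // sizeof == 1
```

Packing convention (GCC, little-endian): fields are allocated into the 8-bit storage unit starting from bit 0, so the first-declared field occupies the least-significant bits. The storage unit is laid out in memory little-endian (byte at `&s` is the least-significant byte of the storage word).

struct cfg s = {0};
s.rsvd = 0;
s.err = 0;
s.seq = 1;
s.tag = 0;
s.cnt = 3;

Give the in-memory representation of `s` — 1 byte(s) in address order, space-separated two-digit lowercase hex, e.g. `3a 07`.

d0

[0+:1] rsvd=0 & 0x1 = 0x0; word=0x00
[1+:3] err=0 & 0x7 = 0x0; word=0x00
[4+:1] seq=1 & 0x1 = 0x1; word=0x10
[5+:1] tag=0 & 0x1 = 0x0; word=0x10
[6+:2] cnt=3 & 0x3 = 0x3; word=0xd0
word = 0xd0 → little-endian bytes:
  [0]=0xd0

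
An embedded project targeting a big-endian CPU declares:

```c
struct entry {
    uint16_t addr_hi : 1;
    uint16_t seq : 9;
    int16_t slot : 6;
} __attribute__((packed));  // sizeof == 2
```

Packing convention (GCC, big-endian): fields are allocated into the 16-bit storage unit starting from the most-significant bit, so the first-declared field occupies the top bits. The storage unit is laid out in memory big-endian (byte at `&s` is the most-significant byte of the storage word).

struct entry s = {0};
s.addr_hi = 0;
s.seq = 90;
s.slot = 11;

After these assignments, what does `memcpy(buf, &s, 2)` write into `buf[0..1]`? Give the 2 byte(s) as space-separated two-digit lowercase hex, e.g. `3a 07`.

addr_hi:1 = 0 → 0x0 << 15 → word 0x0000
seq:9 = 90 → 0x5a << 6 → word 0x1680
slot:6 = 11 → 0xb << 0 → word 0x168b
word = 0x168b → big-endian bytes:
  [0]=0x16  [1]=0x8b

16 8b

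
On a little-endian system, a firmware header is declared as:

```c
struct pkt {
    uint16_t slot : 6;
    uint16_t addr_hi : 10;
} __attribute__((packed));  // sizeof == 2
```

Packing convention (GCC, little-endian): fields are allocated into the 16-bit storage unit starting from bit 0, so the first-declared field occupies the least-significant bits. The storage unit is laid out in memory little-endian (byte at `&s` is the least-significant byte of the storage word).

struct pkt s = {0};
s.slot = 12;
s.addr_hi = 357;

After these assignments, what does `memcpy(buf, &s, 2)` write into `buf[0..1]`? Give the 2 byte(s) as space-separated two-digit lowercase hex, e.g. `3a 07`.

4c 59

slot (6b) val=12 bits=0xc at bit 0: 0x000c
addr_hi (10b) val=357 bits=0x165 at bit 6: 0x594c
word = 0x594c → little-endian bytes:
  [0]=0x4c  [1]=0x59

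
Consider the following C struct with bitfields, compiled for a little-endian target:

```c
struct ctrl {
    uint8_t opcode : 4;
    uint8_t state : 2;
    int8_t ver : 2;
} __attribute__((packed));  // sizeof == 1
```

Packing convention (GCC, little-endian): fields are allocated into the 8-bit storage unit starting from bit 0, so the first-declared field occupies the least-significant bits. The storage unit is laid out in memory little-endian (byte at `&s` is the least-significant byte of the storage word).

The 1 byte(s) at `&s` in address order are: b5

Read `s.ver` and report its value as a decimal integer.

[0]=0xb5 (little-endian) → word 0xb5
opcode [0+:4] = (word>>0) & 0xf = 5
state [4+:2] = (word>>4) & 0x3 = 3
ver [6+:2] = (word>>6) & 0x3 = 2  ←
ver signed 2b, MSB=1: 2 - 4 = -2

-2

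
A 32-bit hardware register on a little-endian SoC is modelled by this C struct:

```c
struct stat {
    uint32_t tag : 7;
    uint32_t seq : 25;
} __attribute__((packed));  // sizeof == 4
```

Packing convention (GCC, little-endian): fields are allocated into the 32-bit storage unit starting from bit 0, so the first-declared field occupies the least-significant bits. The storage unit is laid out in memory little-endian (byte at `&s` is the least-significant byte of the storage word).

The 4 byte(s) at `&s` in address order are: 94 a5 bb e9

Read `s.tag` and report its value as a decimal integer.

[0]=0x94 [1]=0xa5 [2]=0xbb [3]=0xe9 (little-endian) → word 0xe9bba594
tag [0+:7] = (word>>0) & 0x7f = 20  ←
seq [7+:25] = (word>>7) & 0x1ffffff = 30635851

20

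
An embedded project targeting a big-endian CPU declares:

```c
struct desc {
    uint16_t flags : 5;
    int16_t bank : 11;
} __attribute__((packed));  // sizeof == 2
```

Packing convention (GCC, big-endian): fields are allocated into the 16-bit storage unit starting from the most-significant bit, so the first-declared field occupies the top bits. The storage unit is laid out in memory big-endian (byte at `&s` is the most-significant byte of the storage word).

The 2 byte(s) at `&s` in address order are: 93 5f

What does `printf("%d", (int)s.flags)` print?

[0]=0x93 [1]=0x5f (big-endian) → word 0x935f
flags [11+:5] = (word>>11) & 0x1f = 18  ←
bank [0+:11] = (word>>0) & 0x7ff = 863

18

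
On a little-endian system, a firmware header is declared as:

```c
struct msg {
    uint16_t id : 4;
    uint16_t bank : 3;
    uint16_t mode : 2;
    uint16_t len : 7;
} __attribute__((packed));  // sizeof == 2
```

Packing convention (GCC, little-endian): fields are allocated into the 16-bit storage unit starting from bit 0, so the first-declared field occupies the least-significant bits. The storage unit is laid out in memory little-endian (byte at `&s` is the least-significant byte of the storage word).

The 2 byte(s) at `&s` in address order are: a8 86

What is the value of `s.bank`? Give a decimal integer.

[0]=0xa8 [1]=0x86 (little-endian) → word 0x86a8
id:4 @ bit 0 → (0x86a8>>0)&0xf = 0x8
bank:3 @ bit 4 → (0x86a8>>4)&0x7 = 0x2  ←
mode:2 @ bit 7 → (0x86a8>>7)&0x3 = 0x1
len:7 @ bit 9 → (0x86a8>>9)&0x7f = 0x43

2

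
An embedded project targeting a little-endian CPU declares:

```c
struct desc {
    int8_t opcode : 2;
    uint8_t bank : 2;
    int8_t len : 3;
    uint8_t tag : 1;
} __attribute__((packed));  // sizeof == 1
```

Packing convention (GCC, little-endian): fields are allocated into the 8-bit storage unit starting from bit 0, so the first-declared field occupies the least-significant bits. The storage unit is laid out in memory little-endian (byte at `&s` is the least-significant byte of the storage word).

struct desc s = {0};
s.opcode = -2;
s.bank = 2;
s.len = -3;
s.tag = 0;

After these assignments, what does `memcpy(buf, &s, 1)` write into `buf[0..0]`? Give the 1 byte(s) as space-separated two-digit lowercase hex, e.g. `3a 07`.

opcode:2 = -2 → 0x2 << 0 → word 0x02
bank:2 = 2 → 0x2 << 2 → word 0x0a
len:3 = -3 → 0x5 << 4 → word 0x5a
tag:1 = 0 → 0x0 << 7 → word 0x5a
word = 0x5a → little-endian bytes:
  [0]=0x5a

5a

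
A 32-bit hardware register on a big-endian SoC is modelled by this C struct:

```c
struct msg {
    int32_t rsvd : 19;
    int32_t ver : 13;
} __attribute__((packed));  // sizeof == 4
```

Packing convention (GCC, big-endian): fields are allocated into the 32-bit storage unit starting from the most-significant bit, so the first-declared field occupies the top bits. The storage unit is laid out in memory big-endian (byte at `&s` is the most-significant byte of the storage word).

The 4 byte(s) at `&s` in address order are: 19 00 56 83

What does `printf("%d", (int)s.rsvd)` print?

51202

[0]=0x19 [1]=0x00 [2]=0x56 [3]=0x83 (big-endian) → word 0x19005683
rsvd [13+:19] = (word>>13) & 0x7ffff = 51202  ←
ver [0+:13] = (word>>0) & 0x1fff = 5763
rsvd signed 19b, MSB=0: value = 51202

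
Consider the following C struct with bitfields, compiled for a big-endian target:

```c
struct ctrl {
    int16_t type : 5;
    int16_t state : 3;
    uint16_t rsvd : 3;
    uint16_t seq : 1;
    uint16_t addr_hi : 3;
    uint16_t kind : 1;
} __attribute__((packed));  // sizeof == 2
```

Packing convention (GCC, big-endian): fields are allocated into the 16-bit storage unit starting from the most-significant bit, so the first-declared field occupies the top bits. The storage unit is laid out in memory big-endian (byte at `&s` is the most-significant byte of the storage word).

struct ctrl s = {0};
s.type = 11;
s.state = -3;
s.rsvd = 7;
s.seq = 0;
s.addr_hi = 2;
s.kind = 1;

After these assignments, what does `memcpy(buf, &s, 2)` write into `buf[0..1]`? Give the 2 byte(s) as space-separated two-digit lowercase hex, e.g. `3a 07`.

5d e5

[11+:5] type=11 & 0x1f = 0xb; word=0x5800
[8+:3] state=-3 & 0x7 = 0x5; word=0x5d00
[5+:3] rsvd=7 & 0x7 = 0x7; word=0x5de0
[4+:1] seq=0 & 0x1 = 0x0; word=0x5de0
[1+:3] addr_hi=2 & 0x7 = 0x2; word=0x5de4
[0+:1] kind=1 & 0x1 = 0x1; word=0x5de5
word = 0x5de5 → big-endian bytes:
  [0]=0x5d  [1]=0xe5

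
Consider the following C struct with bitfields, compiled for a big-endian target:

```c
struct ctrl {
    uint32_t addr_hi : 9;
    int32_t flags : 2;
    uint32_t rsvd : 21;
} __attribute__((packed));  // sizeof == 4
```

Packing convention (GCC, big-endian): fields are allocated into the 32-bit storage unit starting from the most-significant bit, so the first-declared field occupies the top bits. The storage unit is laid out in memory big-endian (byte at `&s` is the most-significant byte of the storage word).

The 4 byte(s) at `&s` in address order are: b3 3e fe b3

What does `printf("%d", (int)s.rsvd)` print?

[0]=0xb3 [1]=0x3e [2]=0xfe [3]=0xb3 (big-endian) → word 0xb33efeb3
addr_hi:9 @ bit 23 → (0xb33efeb3>>23)&0x1ff = 0x166
flags:2 @ bit 21 → (0xb33efeb3>>21)&0x3 = 0x1
rsvd:21 @ bit 0 → (0xb33efeb3>>0)&0x1fffff = 0x1efeb3  ←

2031283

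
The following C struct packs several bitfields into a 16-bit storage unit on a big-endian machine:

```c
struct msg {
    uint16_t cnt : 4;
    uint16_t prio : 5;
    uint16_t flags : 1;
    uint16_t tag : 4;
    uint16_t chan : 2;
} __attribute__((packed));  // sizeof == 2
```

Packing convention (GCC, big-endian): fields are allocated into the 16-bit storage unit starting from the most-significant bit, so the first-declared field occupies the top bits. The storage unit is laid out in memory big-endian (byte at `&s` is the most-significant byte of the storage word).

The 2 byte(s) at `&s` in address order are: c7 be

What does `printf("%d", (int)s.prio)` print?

15

[0]=0xc7 [1]=0xbe (big-endian) → word 0xc7be
cnt:4 @ bit 12 → (0xc7be>>12)&0xf = 0xc
prio:5 @ bit 7 → (0xc7be>>7)&0x1f = 0xf  ←
flags:1 @ bit 6 → (0xc7be>>6)&0x1 = 0x0
tag:4 @ bit 2 → (0xc7be>>2)&0xf = 0xf
chan:2 @ bit 0 → (0xc7be>>0)&0x3 = 0x2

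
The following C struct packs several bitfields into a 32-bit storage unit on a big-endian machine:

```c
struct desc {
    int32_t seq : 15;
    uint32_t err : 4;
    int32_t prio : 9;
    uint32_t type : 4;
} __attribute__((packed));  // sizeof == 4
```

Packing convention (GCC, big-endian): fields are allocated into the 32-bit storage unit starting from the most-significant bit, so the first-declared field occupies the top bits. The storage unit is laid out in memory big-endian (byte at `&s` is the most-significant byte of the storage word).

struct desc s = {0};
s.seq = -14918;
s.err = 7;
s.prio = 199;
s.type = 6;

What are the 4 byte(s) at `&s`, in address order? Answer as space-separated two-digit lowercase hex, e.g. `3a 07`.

[17+:15] seq=-14918 & 0x7fff = 0x45ba; word=0x8b740000
[13+:4] err=7 & 0xf = 0x7; word=0x8b74e000
[4+:9] prio=199 & 0x1ff = 0xc7; word=0x8b74ec70
[0+:4] type=6 & 0xf = 0x6; word=0x8b74ec76
word = 0x8b74ec76 → big-endian bytes:
  [0]=0x8b  [1]=0x74  [2]=0xec  [3]=0x76

8b 74 ec 76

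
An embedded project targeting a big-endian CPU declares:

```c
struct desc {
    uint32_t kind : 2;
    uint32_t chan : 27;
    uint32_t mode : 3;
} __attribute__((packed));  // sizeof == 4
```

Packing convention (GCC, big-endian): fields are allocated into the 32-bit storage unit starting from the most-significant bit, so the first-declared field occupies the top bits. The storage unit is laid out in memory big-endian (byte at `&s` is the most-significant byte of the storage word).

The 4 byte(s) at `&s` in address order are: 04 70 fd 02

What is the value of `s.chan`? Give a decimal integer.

9314208

[0]=0x04 [1]=0x70 [2]=0xfd [3]=0x02 (big-endian) → word 0x0470fd02
kind [30+:2] = (word>>30) & 0x3 = 0
chan [3+:27] = (word>>3) & 0x7ffffff = 9314208  ←
mode [0+:3] = (word>>0) & 0x7 = 2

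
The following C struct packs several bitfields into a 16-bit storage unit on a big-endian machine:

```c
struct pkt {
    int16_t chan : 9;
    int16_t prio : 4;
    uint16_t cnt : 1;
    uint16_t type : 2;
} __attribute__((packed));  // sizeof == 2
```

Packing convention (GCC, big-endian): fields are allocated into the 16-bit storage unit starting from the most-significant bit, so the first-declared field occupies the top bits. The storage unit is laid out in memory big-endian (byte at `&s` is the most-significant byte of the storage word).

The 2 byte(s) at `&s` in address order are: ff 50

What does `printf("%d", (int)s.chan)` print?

[0]=0xff [1]=0x50 (big-endian) → word 0xff50
chan [7+:9] = (word>>7) & 0x1ff = 510  ←
prio [3+:4] = (word>>3) & 0xf = 10
cnt [2+:1] = (word>>2) & 0x1 = 0
type [0+:2] = (word>>0) & 0x3 = 0
chan signed 9b, MSB=1: 510 - 512 = -2

-2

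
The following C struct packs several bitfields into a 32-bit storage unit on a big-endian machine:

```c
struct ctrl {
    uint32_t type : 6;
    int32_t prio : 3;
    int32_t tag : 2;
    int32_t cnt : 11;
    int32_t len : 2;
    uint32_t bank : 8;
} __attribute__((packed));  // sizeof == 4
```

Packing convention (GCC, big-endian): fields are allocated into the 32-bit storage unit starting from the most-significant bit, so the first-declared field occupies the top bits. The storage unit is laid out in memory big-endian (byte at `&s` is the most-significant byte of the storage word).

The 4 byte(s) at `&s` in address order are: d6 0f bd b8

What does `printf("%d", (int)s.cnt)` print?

1007

[0]=0xd6 [1]=0x0f [2]=0xbd [3]=0xb8 (big-endian) → word 0xd60fbdb8
type [26+:6] = (word>>26) & 0x3f = 53
prio [23+:3] = (word>>23) & 0x7 = 4
tag [21+:2] = (word>>21) & 0x3 = 0
cnt [10+:11] = (word>>10) & 0x7ff = 1007  ←
len [8+:2] = (word>>8) & 0x3 = 1
bank [0+:8] = (word>>0) & 0xff = 184
cnt signed 11b, MSB=0: value = 1007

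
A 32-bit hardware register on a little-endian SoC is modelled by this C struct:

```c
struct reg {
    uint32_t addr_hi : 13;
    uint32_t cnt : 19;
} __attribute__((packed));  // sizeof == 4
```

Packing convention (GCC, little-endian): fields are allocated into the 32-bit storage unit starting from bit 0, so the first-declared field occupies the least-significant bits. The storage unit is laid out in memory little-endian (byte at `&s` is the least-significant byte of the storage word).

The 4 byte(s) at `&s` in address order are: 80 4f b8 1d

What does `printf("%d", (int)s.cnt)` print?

[0]=0x80 [1]=0x4f [2]=0xb8 [3]=0x1d (little-endian) → word 0x1db84f80
addr_hi [0+:13] = (word>>0) & 0x1fff = 3968
cnt [13+:19] = (word>>13) & 0x7ffff = 60866  ←

60866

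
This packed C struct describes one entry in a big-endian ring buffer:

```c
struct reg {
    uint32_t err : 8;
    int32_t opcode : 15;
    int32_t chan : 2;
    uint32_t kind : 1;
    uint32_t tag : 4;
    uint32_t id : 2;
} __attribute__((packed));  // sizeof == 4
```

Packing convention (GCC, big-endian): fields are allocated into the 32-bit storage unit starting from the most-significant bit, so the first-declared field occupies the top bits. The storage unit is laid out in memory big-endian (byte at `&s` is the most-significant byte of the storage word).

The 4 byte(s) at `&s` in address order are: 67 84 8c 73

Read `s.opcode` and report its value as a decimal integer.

[0]=0x67 [1]=0x84 [2]=0x8c [3]=0x73 (big-endian) → word 0x67848c73
err [24+:8] = (word>>24) & 0xff = 103
opcode [9+:15] = (word>>9) & 0x7fff = 16966  ←
chan [7+:2] = (word>>7) & 0x3 = 0
kind [6+:1] = (word>>6) & 0x1 = 1
tag [2+:4] = (word>>2) & 0xf = 12
id [0+:2] = (word>>0) & 0x3 = 3
opcode signed 15b, MSB=1: 16966 - 32768 = -15802

-15802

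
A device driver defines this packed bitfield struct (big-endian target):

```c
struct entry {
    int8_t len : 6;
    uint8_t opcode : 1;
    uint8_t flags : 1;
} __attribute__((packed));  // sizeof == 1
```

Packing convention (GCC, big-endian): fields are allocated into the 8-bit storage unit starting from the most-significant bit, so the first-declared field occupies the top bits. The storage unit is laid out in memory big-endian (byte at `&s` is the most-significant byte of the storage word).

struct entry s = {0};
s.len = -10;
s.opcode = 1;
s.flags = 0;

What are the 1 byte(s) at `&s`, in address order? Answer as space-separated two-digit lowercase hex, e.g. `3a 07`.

[2+:6] len=-10 & 0x3f = 0x36; word=0xd8
[1+:1] opcode=1 & 0x1 = 0x1; word=0xda
[0+:1] flags=0 & 0x1 = 0x0; word=0xda
word = 0xda → big-endian bytes:
  [0]=0xda

da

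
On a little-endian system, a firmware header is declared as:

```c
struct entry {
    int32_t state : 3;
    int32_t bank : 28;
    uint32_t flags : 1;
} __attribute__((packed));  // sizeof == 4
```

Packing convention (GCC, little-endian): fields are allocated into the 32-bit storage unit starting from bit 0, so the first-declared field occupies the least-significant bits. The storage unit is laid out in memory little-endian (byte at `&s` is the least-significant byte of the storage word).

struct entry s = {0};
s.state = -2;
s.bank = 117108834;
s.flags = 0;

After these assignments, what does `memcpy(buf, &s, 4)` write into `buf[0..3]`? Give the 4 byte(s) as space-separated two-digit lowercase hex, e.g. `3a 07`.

16 83 d7 37

[0+:3] state=-2 & 0x7 = 0x6; word=0x00000006
[3+:28] bank=117108834 & 0xfffffff = 0x6faf062; word=0x37d78316
[31+:1] flags=0 & 0x1 = 0x0; word=0x37d78316
word = 0x37d78316 → little-endian bytes:
  [0]=0x16  [1]=0x83  [2]=0xd7  [3]=0x37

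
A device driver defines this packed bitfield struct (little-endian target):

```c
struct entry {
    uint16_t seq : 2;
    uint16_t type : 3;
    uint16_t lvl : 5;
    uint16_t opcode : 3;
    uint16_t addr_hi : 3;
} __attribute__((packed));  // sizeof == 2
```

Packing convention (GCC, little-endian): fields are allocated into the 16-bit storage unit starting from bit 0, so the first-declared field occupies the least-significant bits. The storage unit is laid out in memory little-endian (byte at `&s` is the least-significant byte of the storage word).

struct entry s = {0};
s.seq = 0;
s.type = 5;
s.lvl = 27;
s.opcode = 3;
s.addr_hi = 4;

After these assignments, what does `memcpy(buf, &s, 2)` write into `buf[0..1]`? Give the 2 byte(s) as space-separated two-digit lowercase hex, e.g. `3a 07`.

74 8f

[0+:2] seq=0 & 0x3 = 0x0; word=0x0000
[2+:3] type=5 & 0x7 = 0x5; word=0x0014
[5+:5] lvl=27 & 0x1f = 0x1b; word=0x0374
[10+:3] opcode=3 & 0x7 = 0x3; word=0x0f74
[13+:3] addr_hi=4 & 0x7 = 0x4; word=0x8f74
word = 0x8f74 → little-endian bytes:
  [0]=0x74  [1]=0x8f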